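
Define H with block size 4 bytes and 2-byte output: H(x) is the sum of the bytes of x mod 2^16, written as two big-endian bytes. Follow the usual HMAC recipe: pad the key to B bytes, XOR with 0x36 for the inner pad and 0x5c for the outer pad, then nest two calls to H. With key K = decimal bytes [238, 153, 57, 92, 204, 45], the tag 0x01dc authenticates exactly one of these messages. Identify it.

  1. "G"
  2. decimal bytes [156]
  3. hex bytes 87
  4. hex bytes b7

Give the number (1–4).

Key decimal bytes [238, 153, 57, 92, 204, 45] = ee 99 39 5c cc 2d is 6 bytes > B = 4, so hash it first: H(key) = 03 15, then zero-pad to 4 bytes: K' = 03 15 00 00.
K' ⊕ ipad = 35 23 36 36; K' ⊕ opad = 5f 49 5c 5c.
m1: inner = H(35 23 36 36 47) = 01 0b; tag = H(5f 49 5c 5c 01 0b) = 016c
m2: inner = H(35 23 36 36 9c) = 01 60; tag = H(5f 49 5c 5c 01 60) = 01c1
m3: inner = H(35 23 36 36 87) = 01 4b; tag = H(5f 49 5c 5c 01 4b) = 01ac
m4: inner = H(35 23 36 36 b7) = 01 7b; tag = H(5f 49 5c 5c 01 7b) = 01dc ← matches

4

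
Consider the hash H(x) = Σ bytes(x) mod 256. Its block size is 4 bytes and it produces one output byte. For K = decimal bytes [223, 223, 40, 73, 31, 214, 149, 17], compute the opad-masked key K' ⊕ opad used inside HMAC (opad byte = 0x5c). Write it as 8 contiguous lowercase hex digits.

965c5c5c

Key decimal bytes [223, 223, 40, 73, 31, 214, 149, 17] = df df 28 49 1f d6 95 11 is 8 bytes > B = 4, so hash it first: H(key) = ca, then zero-pad to 4 bytes: K' = ca 00 00 00.
XOR each byte with 0x5c: ca⊕5c=96, 00⊕5c=5c, 00⊕5c=5c, 00⊕5c=5c.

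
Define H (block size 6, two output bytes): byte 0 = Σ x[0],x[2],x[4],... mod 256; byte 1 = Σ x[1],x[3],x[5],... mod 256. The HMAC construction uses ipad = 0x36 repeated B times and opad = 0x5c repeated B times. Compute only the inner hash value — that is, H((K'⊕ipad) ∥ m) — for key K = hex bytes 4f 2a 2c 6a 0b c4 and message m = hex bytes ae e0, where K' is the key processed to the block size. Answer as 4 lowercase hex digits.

Key hex bytes 4f 2a 2c 6a 0b c4 is exactly B = 6 bytes: K' = 4f 2a 2c 6a 0b c4.
K' ⊕ ipad = 79 1c 1a 5c 3d f2.
Inner input = 79 1c 1a 5c 3d f2 ∥ ae e0.
Inner hash: even-index sum = 382 mod 256 = 126; odd-index sum = 586 mod 256 = 74 → 7e 4a.

7e4a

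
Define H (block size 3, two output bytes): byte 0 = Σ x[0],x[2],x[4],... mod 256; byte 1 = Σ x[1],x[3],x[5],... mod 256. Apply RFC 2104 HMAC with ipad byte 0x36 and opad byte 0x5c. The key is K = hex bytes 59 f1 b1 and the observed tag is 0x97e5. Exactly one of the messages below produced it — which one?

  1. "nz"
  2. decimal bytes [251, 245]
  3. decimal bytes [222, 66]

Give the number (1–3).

3

Key hex bytes 59 f1 b1 is exactly B = 3 bytes: K' = 59 f1 b1.
K' ⊕ ipad = 6f c7 87; K' ⊕ opad = 05 ad ed.
m1: inner = H(6f c7 87 6e 7a) = 70 35; tag = H(05 ad ed 70 35) = 271d
m2: inner = H(6f c7 87 fb f5) = eb c2; tag = H(05 ad ed eb c2) = b498
m3: inner = H(6f c7 87 de 42) = 38 a5; tag = H(05 ad ed 38 a5) = 97e5 ← matches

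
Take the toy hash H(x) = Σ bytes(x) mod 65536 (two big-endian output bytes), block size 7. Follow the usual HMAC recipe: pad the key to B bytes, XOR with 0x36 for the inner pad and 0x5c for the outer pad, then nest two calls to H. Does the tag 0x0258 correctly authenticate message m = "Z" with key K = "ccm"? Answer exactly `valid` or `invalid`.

Key "ccm" = 63 63 6d is 3 bytes ≤ B = 7; zero-pad to 7 bytes: K' = 63 63 6d 00 00 00 00.
K' ⊕ ipad = 55 55 5b 36 36 36 36; K' ⊕ opad = 3f 3f 31 5c 5c 5c 5c.
Inner hash: sum = 85+85+91+54+54+54+54+90 = 567 → 02 37.
Outer hash (recomputed tag): sum = 63+63+49+92+92+92+92+2+55 = 600 → 02 58.
Recomputed tag = 0258; claimed = 0258 → match.

valid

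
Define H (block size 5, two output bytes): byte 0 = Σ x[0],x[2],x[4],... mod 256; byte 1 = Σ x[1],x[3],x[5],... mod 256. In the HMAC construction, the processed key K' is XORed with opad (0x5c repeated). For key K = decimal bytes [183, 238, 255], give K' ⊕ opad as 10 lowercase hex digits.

Key decimal bytes [183, 238, 255] = b7 ee ff is 3 bytes ≤ B = 5; zero-pad to 5 bytes: K' = b7 ee ff 00 00.
XOR each byte with 0x5c: b7⊕5c=eb, ee⊕5c=b2, ff⊕5c=a3, 00⊕5c=5c, 00⊕5c=5c.

ebb2a35c5c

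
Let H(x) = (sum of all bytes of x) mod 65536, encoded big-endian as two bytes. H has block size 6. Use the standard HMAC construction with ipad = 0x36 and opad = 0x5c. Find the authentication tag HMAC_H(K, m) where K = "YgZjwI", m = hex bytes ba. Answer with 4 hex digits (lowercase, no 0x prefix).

00c1

Key "YgZjwI" = 59 67 5a 6a 77 49 is exactly B = 6 bytes: K' = 59 67 5a 6a 77 49.
K' ⊕ ipad = 6f 51 6c 5c 41 7f.  K' ⊕ opad = 05 3b 06 36 2b 15.
Inner input = (K'⊕ipad) ∥ m = 6f 51 6c 5c 41 7f ∥ ba.
Inner hash: sum = 111+81+108+92+65+127+186 = 770 → 03 02.
Outer input = (K'⊕opad) ∥ inner = 05 3b 06 36 2b 15 ∥ 03 02.
Outer hash (tag): sum = 5+59+6+54+43+21+3+2 = 193 → 00 c1.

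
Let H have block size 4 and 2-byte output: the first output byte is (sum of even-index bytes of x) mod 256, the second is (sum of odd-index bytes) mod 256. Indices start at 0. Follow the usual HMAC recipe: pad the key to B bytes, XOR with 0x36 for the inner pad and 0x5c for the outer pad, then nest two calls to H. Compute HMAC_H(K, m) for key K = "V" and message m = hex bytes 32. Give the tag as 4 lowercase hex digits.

Key "V" = 56 is 1 byte ≤ B = 4; zero-pad to 4 bytes: K' = 56 00 00 00.
K' ⊕ ipad = 60 36 36 36.  K' ⊕ opad = 0a 5c 5c 5c.
Inner input = (K'⊕ipad) ∥ m = 60 36 36 36 ∥ 32.
Inner hash: even-index sum = 200 mod 256 = 200; odd-index sum = 108 mod 256 = 108 → c8 6c.
Outer input = (K'⊕opad) ∥ inner = 0a 5c 5c 5c ∥ c8 6c.
Outer hash (tag): even-index sum = 302 mod 256 = 46; odd-index sum = 292 mod 256 = 36 → 2e 24.

2e24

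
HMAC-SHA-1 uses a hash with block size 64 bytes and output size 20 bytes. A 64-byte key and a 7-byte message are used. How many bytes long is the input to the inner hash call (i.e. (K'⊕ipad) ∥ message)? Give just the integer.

71

Key is 64 ≤ 64 bytes, zero-padded: |K'| = 64.
Inner input = (K'⊕ipad) ∥ m → 64 + 7 = 71 bytes.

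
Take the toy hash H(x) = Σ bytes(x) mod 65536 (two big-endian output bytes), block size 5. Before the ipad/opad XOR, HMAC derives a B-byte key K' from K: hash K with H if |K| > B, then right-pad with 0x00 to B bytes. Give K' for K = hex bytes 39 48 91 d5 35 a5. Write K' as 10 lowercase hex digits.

|K| = 6 > B = 5, so first hash the key.
H(K): sum = 57+72+145+213+53+165 = 705 → 02 c1.
Zero-pad H(K) = 02 c1 to 5 bytes: K' = 02 c1 00 00 00.

02c1000000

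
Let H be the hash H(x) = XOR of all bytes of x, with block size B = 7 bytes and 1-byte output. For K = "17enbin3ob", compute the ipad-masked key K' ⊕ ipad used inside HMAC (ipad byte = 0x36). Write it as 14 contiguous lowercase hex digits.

Key "17enbin3ob" = 31 37 65 6e 62 69 6e 33 6f 62 is 10 bytes > B = 7, so hash it first: H(key) = 56, then zero-pad to 7 bytes: K' = 56 00 00 00 00 00 00.
XOR each byte with 0x36: 56⊕36=60, 00⊕36=36, 00⊕36=36, 00⊕36=36, 00⊕36=36, 00⊕36=36, 00⊕36=36.

60363636363636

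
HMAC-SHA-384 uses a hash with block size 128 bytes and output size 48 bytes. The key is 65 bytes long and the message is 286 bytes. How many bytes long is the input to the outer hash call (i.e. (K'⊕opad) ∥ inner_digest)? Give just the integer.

176

Key is 65 ≤ 128 bytes, zero-padded: |K'| = 128.
Outer input = (K'⊕opad) ∥ H(inner) → 128 + 48 = 176 bytes.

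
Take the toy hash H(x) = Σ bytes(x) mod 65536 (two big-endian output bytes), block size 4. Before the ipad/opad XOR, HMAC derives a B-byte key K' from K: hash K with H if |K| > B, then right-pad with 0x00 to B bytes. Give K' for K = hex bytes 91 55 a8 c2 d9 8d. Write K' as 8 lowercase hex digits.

03b60000

|K| = 6 > B = 4, so first hash the key.
H(K): sum = 145+85+168+194+217+141 = 950 → 03 b6.
Zero-pad H(K) = 03 b6 to 4 bytes: K' = 03 b6 00 00.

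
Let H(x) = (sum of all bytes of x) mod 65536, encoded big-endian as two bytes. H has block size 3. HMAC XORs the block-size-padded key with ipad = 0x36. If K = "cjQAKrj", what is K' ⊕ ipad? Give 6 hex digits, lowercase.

34b036

Key "cjQAKrj" = 63 6a 51 41 4b 72 6a is 7 bytes > B = 3, so hash it first: H(key) = 02 86, then zero-pad to 3 bytes: K' = 02 86 00.
XOR each byte with 0x36: 02⊕36=34, 86⊕36=b0, 00⊕36=36.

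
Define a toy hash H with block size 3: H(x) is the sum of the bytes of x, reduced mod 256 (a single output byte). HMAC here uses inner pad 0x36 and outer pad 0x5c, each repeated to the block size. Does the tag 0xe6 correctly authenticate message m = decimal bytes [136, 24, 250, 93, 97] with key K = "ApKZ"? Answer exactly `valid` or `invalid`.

valid

Key "ApKZ" = 41 70 4b 5a is 4 bytes > B = 3, so hash it first: H(key) = 56, then zero-pad to 3 bytes: K' = 56 00 00.
K' ⊕ ipad = 60 36 36; K' ⊕ opad = 0a 5c 5c.
Inner hash: sum = 96+54+54+136+24+250+93+97 = 804; mod 256 = 36 → 24.
Outer hash (recomputed tag): sum = 10+92+92+36 = 230 → e6.
Recomputed tag = e6; claimed = e6 → match.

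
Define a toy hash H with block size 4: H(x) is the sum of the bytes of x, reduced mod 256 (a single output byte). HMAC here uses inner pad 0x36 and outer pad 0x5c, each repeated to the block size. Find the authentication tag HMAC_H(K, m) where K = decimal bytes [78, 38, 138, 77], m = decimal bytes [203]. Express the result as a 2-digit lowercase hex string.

Key decimal bytes [78, 38, 138, 77] = 4e 26 8a 4d is exactly B = 4 bytes: K' = 4e 26 8a 4d.
K' ⊕ ipad = 78 10 bc 7b.  K' ⊕ opad = 12 7a d6 11.
Inner input = (K'⊕ipad) ∥ m = 78 10 bc 7b ∥ cb.
Inner hash: sum = 120+16+188+123+203 = 650; mod 256 = 138 → 8a.
Outer input = (K'⊕opad) ∥ inner = 12 7a d6 11 ∥ 8a.
Outer hash (tag): sum = 18+122+214+17+138 = 509; mod 256 = 253 → fd.

fd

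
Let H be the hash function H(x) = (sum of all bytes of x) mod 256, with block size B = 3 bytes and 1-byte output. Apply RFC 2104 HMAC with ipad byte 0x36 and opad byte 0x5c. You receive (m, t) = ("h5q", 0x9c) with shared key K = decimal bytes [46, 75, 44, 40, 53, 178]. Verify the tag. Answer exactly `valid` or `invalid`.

valid

Key decimal bytes [46, 75, 44, 40, 53, 178] = 2e 4b 2c 28 35 b2 is 6 bytes > B = 3, so hash it first: H(key) = b4, then zero-pad to 3 bytes: K' = b4 00 00.
K' ⊕ ipad = 82 36 36; K' ⊕ opad = e8 5c 5c.
Inner hash: sum = 130+54+54+104+53+113 = 508; mod 256 = 252 → fc.
Outer hash (recomputed tag): sum = 232+92+92+252 = 668; mod 256 = 156 → 9c.
Recomputed tag = 9c; claimed = 9c → match.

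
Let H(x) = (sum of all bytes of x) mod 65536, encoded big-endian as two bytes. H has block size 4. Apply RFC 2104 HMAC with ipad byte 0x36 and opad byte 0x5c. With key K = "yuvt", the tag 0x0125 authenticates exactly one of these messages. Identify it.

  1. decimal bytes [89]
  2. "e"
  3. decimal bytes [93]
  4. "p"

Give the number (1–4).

4

Key "yuvt" = 79 75 76 74 is exactly B = 4 bytes: K' = 79 75 76 74.
K' ⊕ ipad = 4f 43 40 42; K' ⊕ opad = 25 29 2a 28.
m1: inner = H(4f 43 40 42 59) = 01 6d; tag = H(25 29 2a 28 01 6d) = 010e
m2: inner = H(4f 43 40 42 65) = 01 79; tag = H(25 29 2a 28 01 79) = 011a
m3: inner = H(4f 43 40 42 5d) = 01 71; tag = H(25 29 2a 28 01 71) = 0112
m4: inner = H(4f 43 40 42 70) = 01 84; tag = H(25 29 2a 28 01 84) = 0125 ← matches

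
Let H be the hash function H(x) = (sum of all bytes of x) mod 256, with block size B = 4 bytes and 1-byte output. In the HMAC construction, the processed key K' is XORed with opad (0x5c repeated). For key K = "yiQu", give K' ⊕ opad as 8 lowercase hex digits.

25350d29

Key "yiQu" = 79 69 51 75 is exactly B = 4 bytes: K' = 79 69 51 75.
XOR each byte with 0x5c: 79⊕5c=25, 69⊕5c=35, 51⊕5c=0d, 75⊕5c=29.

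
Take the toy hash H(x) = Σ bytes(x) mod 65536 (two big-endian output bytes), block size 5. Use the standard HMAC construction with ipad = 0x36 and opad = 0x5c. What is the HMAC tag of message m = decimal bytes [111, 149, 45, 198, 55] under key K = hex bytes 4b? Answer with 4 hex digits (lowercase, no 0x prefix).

020d

Key hex bytes 4b is 1 byte ≤ B = 5; zero-pad to 5 bytes: K' = 4b 00 00 00 00.
K' ⊕ ipad = 7d 36 36 36 36.  K' ⊕ opad = 17 5c 5c 5c 5c.
Inner input = (K'⊕ipad) ∥ m = 7d 36 36 36 36 ∥ 6f 95 2d c6 37.
Inner hash: sum = 125+54+54+54+54+111+149+45+198+55 = 899 → 03 83.
Outer input = (K'⊕opad) ∥ inner = 17 5c 5c 5c 5c ∥ 03 83.
Outer hash (tag): sum = 23+92+92+92+92+3+131 = 525 → 02 0d.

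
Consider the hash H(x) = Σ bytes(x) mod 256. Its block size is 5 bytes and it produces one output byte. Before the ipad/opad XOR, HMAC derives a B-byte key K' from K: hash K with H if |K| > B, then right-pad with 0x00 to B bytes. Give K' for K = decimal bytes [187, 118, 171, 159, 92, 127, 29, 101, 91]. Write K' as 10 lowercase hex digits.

3300000000

|K| = 9 > B = 5, so first hash the key.
H(K): sum = 187+118+171+159+92+127+29+101+91 = 1075; mod 256 = 51 → 33.
Zero-pad H(K) = 33 to 5 bytes: K' = 33 00 00 00 00.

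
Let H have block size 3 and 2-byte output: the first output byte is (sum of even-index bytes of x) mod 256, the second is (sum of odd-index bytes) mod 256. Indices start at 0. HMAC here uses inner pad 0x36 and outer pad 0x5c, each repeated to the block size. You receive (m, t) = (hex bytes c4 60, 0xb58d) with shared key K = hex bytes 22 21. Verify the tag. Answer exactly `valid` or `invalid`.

Key hex bytes 22 21 is 2 bytes ≤ B = 3; zero-pad to 3 bytes: K' = 22 21 00.
K' ⊕ ipad = 14 17 36; K' ⊕ opad = 7e 7d 5c.
Inner hash: even-index sum = 170 mod 256 = 170; odd-index sum = 219 mod 256 = 219 → aa db.
Outer hash (recomputed tag): even-index sum = 437 mod 256 = 181; odd-index sum = 295 mod 256 = 39 → b5 27.
Recomputed tag = b527; claimed = b58d → mismatch.

invalid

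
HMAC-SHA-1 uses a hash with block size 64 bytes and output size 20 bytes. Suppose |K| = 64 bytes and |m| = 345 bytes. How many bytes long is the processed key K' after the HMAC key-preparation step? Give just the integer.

Key is 64 ≤ 64 bytes, zero-padded: |K'| = 64.

64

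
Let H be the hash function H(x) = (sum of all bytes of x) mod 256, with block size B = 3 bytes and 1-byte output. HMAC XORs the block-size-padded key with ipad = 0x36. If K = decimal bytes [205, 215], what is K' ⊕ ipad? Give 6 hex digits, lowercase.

fbe136

Key decimal bytes [205, 215] = cd d7 is 2 bytes ≤ B = 3; zero-pad to 3 bytes: K' = cd d7 00.
XOR each byte with 0x36: cd⊕36=fb, d7⊕36=e1, 00⊕36=36.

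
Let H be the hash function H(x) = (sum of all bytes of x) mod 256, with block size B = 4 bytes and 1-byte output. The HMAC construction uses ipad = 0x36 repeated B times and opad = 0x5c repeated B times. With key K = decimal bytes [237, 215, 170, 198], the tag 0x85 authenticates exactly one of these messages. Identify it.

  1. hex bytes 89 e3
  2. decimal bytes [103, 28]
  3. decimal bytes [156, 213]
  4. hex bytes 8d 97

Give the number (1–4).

Key decimal bytes [237, 215, 170, 198] = ed d7 aa c6 is exactly B = 4 bytes: K' = ed d7 aa c6.
K' ⊕ ipad = db e1 9c f0; K' ⊕ opad = b1 8b f6 9a.
m1: inner = H(db e1 9c f0 89 e3) = b4; tag = H(b1 8b f6 9a b4) = 80
m2: inner = H(db e1 9c f0 67 1c) = cb; tag = H(b1 8b f6 9a cb) = 97
m3: inner = H(db e1 9c f0 9c d5) = b9; tag = H(b1 8b f6 9a b9) = 85 ← matches
m4: inner = H(db e1 9c f0 8d 97) = 6c; tag = H(b1 8b f6 9a 6c) = 38

3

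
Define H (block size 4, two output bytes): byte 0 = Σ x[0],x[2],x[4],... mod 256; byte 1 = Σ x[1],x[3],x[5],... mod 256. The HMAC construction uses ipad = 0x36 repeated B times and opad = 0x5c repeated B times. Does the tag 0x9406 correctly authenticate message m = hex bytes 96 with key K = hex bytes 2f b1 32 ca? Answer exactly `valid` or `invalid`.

valid

Key hex bytes 2f b1 32 ca is exactly B = 4 bytes: K' = 2f b1 32 ca.
K' ⊕ ipad = 19 87 04 fc; K' ⊕ opad = 73 ed 6e 96.
Inner hash: even-index sum = 179 mod 256 = 179; odd-index sum = 387 mod 256 = 131 → b3 83.
Outer hash (recomputed tag): even-index sum = 404 mod 256 = 148; odd-index sum = 518 mod 256 = 6 → 94 06.
Recomputed tag = 9406; claimed = 9406 → match.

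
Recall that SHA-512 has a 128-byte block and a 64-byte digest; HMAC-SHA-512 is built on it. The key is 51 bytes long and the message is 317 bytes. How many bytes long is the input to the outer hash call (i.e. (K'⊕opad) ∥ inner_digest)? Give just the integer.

192

Key is 51 ≤ 128 bytes, zero-padded: |K'| = 128.
Outer input = (K'⊕opad) ∥ H(inner) → 128 + 64 = 192 bytes.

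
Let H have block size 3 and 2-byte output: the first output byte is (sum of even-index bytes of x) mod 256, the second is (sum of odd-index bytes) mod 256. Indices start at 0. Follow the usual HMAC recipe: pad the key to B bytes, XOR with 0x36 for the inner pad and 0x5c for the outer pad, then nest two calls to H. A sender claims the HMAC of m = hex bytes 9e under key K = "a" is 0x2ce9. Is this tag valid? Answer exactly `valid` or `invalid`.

invalid

Key "a" = 61 is 1 byte ≤ B = 3; zero-pad to 3 bytes: K' = 61 00 00.
K' ⊕ ipad = 57 36 36; K' ⊕ opad = 3d 5c 5c.
Inner hash: even-index sum = 141 mod 256 = 141; odd-index sum = 212 mod 256 = 212 → 8d d4.
Outer hash (recomputed tag): even-index sum = 365 mod 256 = 109; odd-index sum = 233 mod 256 = 233 → 6d e9.
Recomputed tag = 6de9; claimed = 2ce9 → mismatch.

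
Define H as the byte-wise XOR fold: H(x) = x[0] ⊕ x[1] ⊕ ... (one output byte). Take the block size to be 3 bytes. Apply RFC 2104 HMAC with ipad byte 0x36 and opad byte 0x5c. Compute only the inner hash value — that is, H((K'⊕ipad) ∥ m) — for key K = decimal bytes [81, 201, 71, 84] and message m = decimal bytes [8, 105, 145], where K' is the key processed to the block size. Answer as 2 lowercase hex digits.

4d

Key decimal bytes [81, 201, 71, 84] = 51 c9 47 54 is 4 bytes > B = 3, so hash it first: H(key) = 8b, then zero-pad to 3 bytes: K' = 8b 00 00.
K' ⊕ ipad = bd 36 36.
Inner input = bd 36 36 ∥ 08 69 91.
Inner hash: XOR bd⊕36⊕36⊕08⊕69⊕91 = 4d.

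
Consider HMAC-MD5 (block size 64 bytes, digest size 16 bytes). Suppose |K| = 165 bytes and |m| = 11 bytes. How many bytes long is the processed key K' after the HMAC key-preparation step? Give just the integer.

Key is 165 > 64 bytes, so it is hashed to 16 bytes then zero-padded to 64: |K'| = 64.

64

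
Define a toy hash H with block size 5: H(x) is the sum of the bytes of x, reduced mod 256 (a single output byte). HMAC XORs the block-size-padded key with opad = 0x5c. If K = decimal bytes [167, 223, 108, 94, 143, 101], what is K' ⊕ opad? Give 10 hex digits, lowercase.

Key decimal bytes [167, 223, 108, 94, 143, 101] = a7 df 6c 5e 8f 65 is 6 bytes > B = 5, so hash it first: H(key) = 44, then zero-pad to 5 bytes: K' = 44 00 00 00 00.
XOR each byte with 0x5c: 44⊕5c=18, 00⊕5c=5c, 00⊕5c=5c, 00⊕5c=5c, 00⊕5c=5c.

185c5c5c5c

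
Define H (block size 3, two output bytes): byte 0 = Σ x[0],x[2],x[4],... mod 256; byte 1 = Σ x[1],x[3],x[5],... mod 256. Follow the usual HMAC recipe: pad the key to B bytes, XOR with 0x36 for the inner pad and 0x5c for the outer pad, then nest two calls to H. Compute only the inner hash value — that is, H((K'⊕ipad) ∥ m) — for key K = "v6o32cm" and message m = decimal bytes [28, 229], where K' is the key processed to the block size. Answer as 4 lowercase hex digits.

cd16

Key "v6o32cm" = 76 36 6f 33 32 63 6d is 7 bytes > B = 3, so hash it first: H(key) = 84 cc, then zero-pad to 3 bytes: K' = 84 cc 00.
K' ⊕ ipad = b2 fa 36.
Inner input = b2 fa 36 ∥ 1c e5.
Inner hash: even-index sum = 461 mod 256 = 205; odd-index sum = 278 mod 256 = 22 → cd 16.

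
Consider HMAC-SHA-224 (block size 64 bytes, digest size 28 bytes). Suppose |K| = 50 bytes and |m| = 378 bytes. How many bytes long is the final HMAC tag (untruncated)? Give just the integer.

The tag is one SHA-224 digest: 28 bytes.

28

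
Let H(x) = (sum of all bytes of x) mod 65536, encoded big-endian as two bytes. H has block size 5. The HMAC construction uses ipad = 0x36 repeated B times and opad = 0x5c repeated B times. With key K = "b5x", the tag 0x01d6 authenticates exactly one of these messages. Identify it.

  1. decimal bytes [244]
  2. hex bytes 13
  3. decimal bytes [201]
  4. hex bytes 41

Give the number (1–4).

Key "b5x" = 62 35 78 is 3 bytes ≤ B = 5; zero-pad to 5 bytes: K' = 62 35 78 00 00.
K' ⊕ ipad = 54 03 4e 36 36; K' ⊕ opad = 3e 69 24 5c 5c.
m1: inner = H(54 03 4e 36 36 f4) = 02 05; tag = H(3e 69 24 5c 5c 02 05) = 018a
m2: inner = H(54 03 4e 36 36 13) = 01 24; tag = H(3e 69 24 5c 5c 01 24) = 01a8
m3: inner = H(54 03 4e 36 36 c9) = 01 da; tag = H(3e 69 24 5c 5c 01 da) = 025e
m4: inner = H(54 03 4e 36 36 41) = 01 52; tag = H(3e 69 24 5c 5c 01 52) = 01d6 ← matches

4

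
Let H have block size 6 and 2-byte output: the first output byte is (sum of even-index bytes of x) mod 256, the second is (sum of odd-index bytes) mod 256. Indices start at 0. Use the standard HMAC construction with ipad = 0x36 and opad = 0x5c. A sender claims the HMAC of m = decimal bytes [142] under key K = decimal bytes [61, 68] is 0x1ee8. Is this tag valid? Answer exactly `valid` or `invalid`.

invalid

Key decimal bytes [61, 68] = 3d 44 is 2 bytes ≤ B = 6; zero-pad to 6 bytes: K' = 3d 44 00 00 00 00.
K' ⊕ ipad = 0b 72 36 36 36 36; K' ⊕ opad = 61 18 5c 5c 5c 5c.
Inner hash: even-index sum = 261 mod 256 = 5; odd-index sum = 222 mod 256 = 222 → 05 de.
Outer hash (recomputed tag): even-index sum = 286 mod 256 = 30; odd-index sum = 430 mod 256 = 174 → 1e ae.
Recomputed tag = 1eae; claimed = 1ee8 → mismatch.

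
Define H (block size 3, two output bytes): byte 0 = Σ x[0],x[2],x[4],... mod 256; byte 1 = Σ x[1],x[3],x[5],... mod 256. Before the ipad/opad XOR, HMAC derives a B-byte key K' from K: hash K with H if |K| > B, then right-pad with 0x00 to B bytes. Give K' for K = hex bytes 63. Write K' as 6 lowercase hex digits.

630000

Key hex bytes 63 is 1 byte ≤ B = 3; zero-pad to 3 bytes: K' = 63 00 00.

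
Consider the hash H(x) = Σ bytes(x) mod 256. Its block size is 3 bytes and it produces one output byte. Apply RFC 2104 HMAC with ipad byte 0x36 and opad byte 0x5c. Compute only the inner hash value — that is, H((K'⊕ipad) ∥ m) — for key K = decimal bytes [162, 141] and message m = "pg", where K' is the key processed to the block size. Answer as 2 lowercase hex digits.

5c

Key decimal bytes [162, 141] = a2 8d is 2 bytes ≤ B = 3; zero-pad to 3 bytes: K' = a2 8d 00.
K' ⊕ ipad = 94 bb 36.
Inner input = 94 bb 36 ∥ 70 67.
Inner hash: sum = 148+187+54+112+103 = 604; mod 256 = 92 → 5c.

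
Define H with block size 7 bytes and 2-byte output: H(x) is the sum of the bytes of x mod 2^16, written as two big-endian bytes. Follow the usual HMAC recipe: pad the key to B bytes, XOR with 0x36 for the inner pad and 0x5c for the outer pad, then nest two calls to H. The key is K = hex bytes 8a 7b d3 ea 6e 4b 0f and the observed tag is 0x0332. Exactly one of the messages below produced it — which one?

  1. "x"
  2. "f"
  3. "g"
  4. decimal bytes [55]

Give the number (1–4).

Key hex bytes 8a 7b d3 ea 6e 4b 0f is exactly B = 7 bytes: K' = 8a 7b d3 ea 6e 4b 0f.
K' ⊕ ipad = bc 4d e5 dc 58 7d 39; K' ⊕ opad = d6 27 8f b6 32 17 53.
m1: inner = H(bc 4d e5 dc 58 7d 39 78) = 04 50; tag = H(d6 27 8f b6 32 17 53 04 50) = 0332 ← matches
m2: inner = H(bc 4d e5 dc 58 7d 39 66) = 04 3e; tag = H(d6 27 8f b6 32 17 53 04 3e) = 0320
m3: inner = H(bc 4d e5 dc 58 7d 39 67) = 04 3f; tag = H(d6 27 8f b6 32 17 53 04 3f) = 0321
m4: inner = H(bc 4d e5 dc 58 7d 39 37) = 04 0f; tag = H(d6 27 8f b6 32 17 53 04 0f) = 02f1

1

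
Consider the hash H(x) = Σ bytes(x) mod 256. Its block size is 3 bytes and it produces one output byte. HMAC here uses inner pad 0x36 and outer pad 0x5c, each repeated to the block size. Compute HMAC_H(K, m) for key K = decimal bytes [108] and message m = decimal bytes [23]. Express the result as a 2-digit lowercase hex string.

c5

Key decimal bytes [108] = 6c is 1 byte ≤ B = 3; zero-pad to 3 bytes: K' = 6c 00 00.
K' ⊕ ipad = 5a 36 36.  K' ⊕ opad = 30 5c 5c.
Inner input = (K'⊕ipad) ∥ m = 5a 36 36 ∥ 17.
Inner hash: sum = 90+54+54+23 = 221 → dd.
Outer input = (K'⊕opad) ∥ inner = 30 5c 5c ∥ dd.
Outer hash (tag): sum = 48+92+92+221 = 453; mod 256 = 197 → c5.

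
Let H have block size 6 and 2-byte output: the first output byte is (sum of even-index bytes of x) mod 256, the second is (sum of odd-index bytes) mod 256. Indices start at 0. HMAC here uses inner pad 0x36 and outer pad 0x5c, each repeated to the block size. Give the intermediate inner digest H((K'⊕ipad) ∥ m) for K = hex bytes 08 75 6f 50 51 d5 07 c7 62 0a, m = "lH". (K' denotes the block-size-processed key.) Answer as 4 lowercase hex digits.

Key hex bytes 08 75 6f 50 51 d5 07 c7 62 0a is 10 bytes > B = 6, so hash it first: H(key) = 31 6b, then zero-pad to 6 bytes: K' = 31 6b 00 00 00 00.
K' ⊕ ipad = 07 5d 36 36 36 36.
Inner input = 07 5d 36 36 36 36 ∥ 6c 48.
Inner hash: even-index sum = 223 mod 256 = 223; odd-index sum = 273 mod 256 = 17 → df 11.

df11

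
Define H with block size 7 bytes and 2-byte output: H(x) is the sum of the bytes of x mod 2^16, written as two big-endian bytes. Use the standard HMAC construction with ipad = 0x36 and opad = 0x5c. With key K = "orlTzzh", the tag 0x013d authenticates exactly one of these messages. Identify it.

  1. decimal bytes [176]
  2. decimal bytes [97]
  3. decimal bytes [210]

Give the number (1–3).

Key "orlTzzh" = 6f 72 6c 54 7a 7a 68 is exactly B = 7 bytes: K' = 6f 72 6c 54 7a 7a 68.
K' ⊕ ipad = 59 44 5a 62 4c 4c 5e; K' ⊕ opad = 33 2e 30 08 26 26 34.
m1: inner = H(59 44 5a 62 4c 4c 5e b0) = 02 ff; tag = H(33 2e 30 08 26 26 34 02 ff) = 021a
m2: inner = H(59 44 5a 62 4c 4c 5e 61) = 02 b0; tag = H(33 2e 30 08 26 26 34 02 b0) = 01cb
m3: inner = H(59 44 5a 62 4c 4c 5e d2) = 03 21; tag = H(33 2e 30 08 26 26 34 03 21) = 013d ← matches

3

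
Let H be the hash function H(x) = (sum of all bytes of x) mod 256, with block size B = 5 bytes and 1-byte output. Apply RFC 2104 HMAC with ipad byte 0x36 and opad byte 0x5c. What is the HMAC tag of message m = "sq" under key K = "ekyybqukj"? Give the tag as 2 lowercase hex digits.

Key "ekyybqukj" = 65 6b 79 79 62 71 75 6b 6a is 9 bytes > B = 5, so hash it first: H(key) = df, then zero-pad to 5 bytes: K' = df 00 00 00 00.
K' ⊕ ipad = e9 36 36 36 36.  K' ⊕ opad = 83 5c 5c 5c 5c.
Inner input = (K'⊕ipad) ∥ m = e9 36 36 36 36 ∥ 73 71.
Inner hash: sum = 233+54+54+54+54+115+113 = 677; mod 256 = 165 → a5.
Outer input = (K'⊕opad) ∥ inner = 83 5c 5c 5c 5c ∥ a5.
Outer hash (tag): sum = 131+92+92+92+92+165 = 664; mod 256 = 152 → 98.

98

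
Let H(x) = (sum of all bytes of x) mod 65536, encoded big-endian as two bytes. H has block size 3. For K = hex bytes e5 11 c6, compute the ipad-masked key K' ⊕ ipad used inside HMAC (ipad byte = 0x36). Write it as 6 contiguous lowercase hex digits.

Key hex bytes e5 11 c6 is exactly B = 3 bytes: K' = e5 11 c6.
XOR each byte with 0x36: e5⊕36=d3, 11⊕36=27, c6⊕36=f0.

d327f0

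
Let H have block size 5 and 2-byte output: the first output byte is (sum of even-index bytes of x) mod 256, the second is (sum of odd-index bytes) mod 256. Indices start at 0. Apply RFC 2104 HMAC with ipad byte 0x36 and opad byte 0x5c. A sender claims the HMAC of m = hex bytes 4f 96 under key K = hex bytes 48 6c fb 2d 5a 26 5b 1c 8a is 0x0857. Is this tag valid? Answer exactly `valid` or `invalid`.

invalid

Key hex bytes 48 6c fb 2d 5a 26 5b 1c 8a is 9 bytes > B = 5, so hash it first: H(key) = 82 db, then zero-pad to 5 bytes: K' = 82 db 00 00 00.
K' ⊕ ipad = b4 ed 36 36 36; K' ⊕ opad = de 87 5c 5c 5c.
Inner hash: even-index sum = 438 mod 256 = 182; odd-index sum = 370 mod 256 = 114 → b6 72.
Outer hash (recomputed tag): even-index sum = 520 mod 256 = 8; odd-index sum = 409 mod 256 = 153 → 08 99.
Recomputed tag = 0899; claimed = 0857 → mismatch.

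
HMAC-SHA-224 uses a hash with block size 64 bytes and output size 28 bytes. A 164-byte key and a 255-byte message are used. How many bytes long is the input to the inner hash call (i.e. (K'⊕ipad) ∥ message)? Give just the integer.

319

Key is 164 > 64 bytes, so it is hashed to 28 bytes then zero-padded to 64: |K'| = 64.
Inner input = (K'⊕ipad) ∥ m → 64 + 255 = 319 bytes.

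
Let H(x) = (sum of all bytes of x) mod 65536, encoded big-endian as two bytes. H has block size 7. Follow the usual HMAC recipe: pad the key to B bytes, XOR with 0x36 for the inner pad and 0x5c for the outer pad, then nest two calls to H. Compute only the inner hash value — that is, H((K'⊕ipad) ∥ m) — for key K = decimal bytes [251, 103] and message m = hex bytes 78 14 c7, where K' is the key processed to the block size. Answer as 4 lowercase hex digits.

Key decimal bytes [251, 103] = fb 67 is 2 bytes ≤ B = 7; zero-pad to 7 bytes: K' = fb 67 00 00 00 00 00.
K' ⊕ ipad = cd 51 36 36 36 36 36.
Inner input = cd 51 36 36 36 36 36 ∥ 78 14 c7.
Inner hash: sum = 205+81+54+54+54+54+54+120+20+199 = 895 → 03 7f.

037f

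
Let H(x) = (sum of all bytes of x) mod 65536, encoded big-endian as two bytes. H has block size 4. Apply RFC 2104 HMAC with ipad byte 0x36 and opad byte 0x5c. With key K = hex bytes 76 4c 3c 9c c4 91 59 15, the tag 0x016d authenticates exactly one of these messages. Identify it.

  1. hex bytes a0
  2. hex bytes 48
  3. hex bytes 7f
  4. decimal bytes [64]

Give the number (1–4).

2

Key hex bytes 76 4c 3c 9c c4 91 59 15 is 8 bytes > B = 4, so hash it first: H(key) = 03 5d, then zero-pad to 4 bytes: K' = 03 5d 00 00.
K' ⊕ ipad = 35 6b 36 36; K' ⊕ opad = 5f 01 5c 5c.
m1: inner = H(35 6b 36 36 a0) = 01 ac; tag = H(5f 01 5c 5c 01 ac) = 01c5
m2: inner = H(35 6b 36 36 48) = 01 54; tag = H(5f 01 5c 5c 01 54) = 016d ← matches
m3: inner = H(35 6b 36 36 7f) = 01 8b; tag = H(5f 01 5c 5c 01 8b) = 01a4
m4: inner = H(35 6b 36 36 40) = 01 4c; tag = H(5f 01 5c 5c 01 4c) = 0165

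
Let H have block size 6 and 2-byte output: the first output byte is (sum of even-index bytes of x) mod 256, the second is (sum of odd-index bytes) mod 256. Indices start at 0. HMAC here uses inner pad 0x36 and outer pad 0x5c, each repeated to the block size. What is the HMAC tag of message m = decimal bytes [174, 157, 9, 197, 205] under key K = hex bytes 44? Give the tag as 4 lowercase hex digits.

Key hex bytes 44 is 1 byte ≤ B = 6; zero-pad to 6 bytes: K' = 44 00 00 00 00 00.
K' ⊕ ipad = 72 36 36 36 36 36.  K' ⊕ opad = 18 5c 5c 5c 5c 5c.
Inner input = (K'⊕ipad) ∥ m = 72 36 36 36 36 36 ∥ ae 9d 09 c5 cd.
Inner hash: even-index sum = 610 mod 256 = 98; odd-index sum = 516 mod 256 = 4 → 62 04.
Outer input = (K'⊕opad) ∥ inner = 18 5c 5c 5c 5c 5c ∥ 62 04.
Outer hash (tag): even-index sum = 306 mod 256 = 50; odd-index sum = 280 mod 256 = 24 → 32 18.

3218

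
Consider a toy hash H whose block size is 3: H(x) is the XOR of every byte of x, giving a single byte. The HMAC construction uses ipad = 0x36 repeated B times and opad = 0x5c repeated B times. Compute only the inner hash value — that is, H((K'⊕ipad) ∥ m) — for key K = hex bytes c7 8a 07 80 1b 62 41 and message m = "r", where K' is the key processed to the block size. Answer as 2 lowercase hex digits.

Key hex bytes c7 8a 07 80 1b 62 41 is 7 bytes > B = 3, so hash it first: H(key) = f2, then zero-pad to 3 bytes: K' = f2 00 00.
K' ⊕ ipad = c4 36 36.
Inner input = c4 36 36 ∥ 72.
Inner hash: XOR c4⊕36⊕36⊕72 = b6.

b6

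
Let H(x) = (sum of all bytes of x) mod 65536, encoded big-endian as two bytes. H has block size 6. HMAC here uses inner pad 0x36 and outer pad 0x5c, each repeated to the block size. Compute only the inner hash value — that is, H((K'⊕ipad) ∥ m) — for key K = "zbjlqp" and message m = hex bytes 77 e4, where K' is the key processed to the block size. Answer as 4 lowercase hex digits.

033e

Key "zbjlqp" = 7a 62 6a 6c 71 70 is exactly B = 6 bytes: K' = 7a 62 6a 6c 71 70.
K' ⊕ ipad = 4c 54 5c 5a 47 46.
Inner input = 4c 54 5c 5a 47 46 ∥ 77 e4.
Inner hash: sum = 76+84+92+90+71+70+119+228 = 830 → 03 3e.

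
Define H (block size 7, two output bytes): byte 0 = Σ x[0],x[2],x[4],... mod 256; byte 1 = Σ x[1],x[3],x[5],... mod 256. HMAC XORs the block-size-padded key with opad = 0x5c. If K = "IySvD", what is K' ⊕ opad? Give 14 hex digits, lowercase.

Key "IySvD" = 49 79 53 76 44 is 5 bytes ≤ B = 7; zero-pad to 7 bytes: K' = 49 79 53 76 44 00 00.
XOR each byte with 0x5c: 49⊕5c=15, 79⊕5c=25, 53⊕5c=0f, 76⊕5c=2a, 44⊕5c=18, 00⊕5c=5c, 00⊕5c=5c.

15250f2a185c5c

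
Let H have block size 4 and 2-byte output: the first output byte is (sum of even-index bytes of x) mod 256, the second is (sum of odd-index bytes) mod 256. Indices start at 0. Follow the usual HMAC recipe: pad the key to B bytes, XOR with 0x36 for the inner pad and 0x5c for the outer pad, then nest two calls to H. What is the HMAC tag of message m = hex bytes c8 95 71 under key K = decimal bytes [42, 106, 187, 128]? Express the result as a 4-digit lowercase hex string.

3fb9

Key decimal bytes [42, 106, 187, 128] = 2a 6a bb 80 is exactly B = 4 bytes: K' = 2a 6a bb 80.
K' ⊕ ipad = 1c 5c 8d b6.  K' ⊕ opad = 76 36 e7 dc.
Inner input = (K'⊕ipad) ∥ m = 1c 5c 8d b6 ∥ c8 95 71.
Inner hash: even-index sum = 482 mod 256 = 226; odd-index sum = 423 mod 256 = 167 → e2 a7.
Outer input = (K'⊕opad) ∥ inner = 76 36 e7 dc ∥ e2 a7.
Outer hash (tag): even-index sum = 575 mod 256 = 63; odd-index sum = 441 mod 256 = 185 → 3f b9.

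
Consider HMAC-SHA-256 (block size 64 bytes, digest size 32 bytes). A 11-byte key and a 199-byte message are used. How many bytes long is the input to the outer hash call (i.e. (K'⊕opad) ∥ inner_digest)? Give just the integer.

Key is 11 ≤ 64 bytes, zero-padded: |K'| = 64.
Outer input = (K'⊕opad) ∥ H(inner) → 64 + 32 = 96 bytes.

96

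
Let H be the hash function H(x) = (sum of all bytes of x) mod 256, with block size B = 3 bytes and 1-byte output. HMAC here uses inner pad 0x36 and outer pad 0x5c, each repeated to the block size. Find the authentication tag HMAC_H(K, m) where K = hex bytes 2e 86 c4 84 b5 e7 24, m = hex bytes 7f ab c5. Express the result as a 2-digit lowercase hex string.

7d

Key hex bytes 2e 86 c4 84 b5 e7 24 is 7 bytes > B = 3, so hash it first: H(key) = bc, then zero-pad to 3 bytes: K' = bc 00 00.
K' ⊕ ipad = 8a 36 36.  K' ⊕ opad = e0 5c 5c.
Inner input = (K'⊕ipad) ∥ m = 8a 36 36 ∥ 7f ab c5.
Inner hash: sum = 138+54+54+127+171+197 = 741; mod 256 = 229 → e5.
Outer input = (K'⊕opad) ∥ inner = e0 5c 5c ∥ e5.
Outer hash (tag): sum = 224+92+92+229 = 637; mod 256 = 125 → 7d.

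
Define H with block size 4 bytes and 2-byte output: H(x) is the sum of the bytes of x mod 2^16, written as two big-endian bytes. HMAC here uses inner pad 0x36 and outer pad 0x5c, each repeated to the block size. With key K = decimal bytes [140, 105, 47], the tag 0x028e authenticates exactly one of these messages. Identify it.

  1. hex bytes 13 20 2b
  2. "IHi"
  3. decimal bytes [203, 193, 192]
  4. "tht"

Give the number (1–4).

4

Key decimal bytes [140, 105, 47] = 8c 69 2f is 3 bytes ≤ B = 4; zero-pad to 4 bytes: K' = 8c 69 2f 00.
K' ⊕ ipad = ba 5f 19 36; K' ⊕ opad = d0 35 73 5c.
m1: inner = H(ba 5f 19 36 13 20 2b) = 01 c6; tag = H(d0 35 73 5c 01 c6) = 029b
m2: inner = H(ba 5f 19 36 49 48 69) = 02 62; tag = H(d0 35 73 5c 02 62) = 0238
m3: inner = H(ba 5f 19 36 cb c1 c0) = 03 b4; tag = H(d0 35 73 5c 03 b4) = 028b
m4: inner = H(ba 5f 19 36 74 68 74) = 02 b8; tag = H(d0 35 73 5c 02 b8) = 028e ← matches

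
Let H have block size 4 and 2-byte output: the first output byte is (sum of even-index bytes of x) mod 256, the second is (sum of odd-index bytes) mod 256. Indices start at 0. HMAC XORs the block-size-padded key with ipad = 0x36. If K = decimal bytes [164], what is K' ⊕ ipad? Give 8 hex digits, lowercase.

Key decimal bytes [164] = a4 is 1 byte ≤ B = 4; zero-pad to 4 bytes: K' = a4 00 00 00.
XOR each byte with 0x36: a4⊕36=92, 00⊕36=36, 00⊕36=36, 00⊕36=36.

92363636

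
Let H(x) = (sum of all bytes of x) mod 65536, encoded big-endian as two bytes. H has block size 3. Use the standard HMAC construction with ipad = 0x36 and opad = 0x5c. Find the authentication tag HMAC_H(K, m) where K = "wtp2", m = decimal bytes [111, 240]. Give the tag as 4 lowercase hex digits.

0213

Key "wtp2" = 77 74 70 32 is 4 bytes > B = 3, so hash it first: H(key) = 01 8d, then zero-pad to 3 bytes: K' = 01 8d 00.
K' ⊕ ipad = 37 bb 36.  K' ⊕ opad = 5d d1 5c.
Inner input = (K'⊕ipad) ∥ m = 37 bb 36 ∥ 6f f0.
Inner hash: sum = 55+187+54+111+240 = 647 → 02 87.
Outer input = (K'⊕opad) ∥ inner = 5d d1 5c ∥ 02 87.
Outer hash (tag): sum = 93+209+92+2+135 = 531 → 02 13.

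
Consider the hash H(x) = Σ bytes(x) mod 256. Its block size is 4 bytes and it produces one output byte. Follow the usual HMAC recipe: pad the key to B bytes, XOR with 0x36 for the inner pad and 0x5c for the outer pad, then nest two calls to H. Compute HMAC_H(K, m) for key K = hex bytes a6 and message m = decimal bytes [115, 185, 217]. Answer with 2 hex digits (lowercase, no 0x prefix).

Key hex bytes a6 is 1 byte ≤ B = 4; zero-pad to 4 bytes: K' = a6 00 00 00.
K' ⊕ ipad = 90 36 36 36.  K' ⊕ opad = fa 5c 5c 5c.
Inner input = (K'⊕ipad) ∥ m = 90 36 36 36 ∥ 73 b9 d9.
Inner hash: sum = 144+54+54+54+115+185+217 = 823; mod 256 = 55 → 37.
Outer input = (K'⊕opad) ∥ inner = fa 5c 5c 5c ∥ 37.
Outer hash (tag): sum = 250+92+92+92+55 = 581; mod 256 = 69 → 45.

45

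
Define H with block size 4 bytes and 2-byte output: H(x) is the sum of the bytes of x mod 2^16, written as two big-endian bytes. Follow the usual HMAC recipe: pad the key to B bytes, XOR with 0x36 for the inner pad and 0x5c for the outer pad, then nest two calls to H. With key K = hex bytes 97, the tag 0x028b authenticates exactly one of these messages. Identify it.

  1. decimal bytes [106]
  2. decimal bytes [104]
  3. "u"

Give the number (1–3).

Key hex bytes 97 is 1 byte ≤ B = 4; zero-pad to 4 bytes: K' = 97 00 00 00.
K' ⊕ ipad = a1 36 36 36; K' ⊕ opad = cb 5c 5c 5c.
m1: inner = H(a1 36 36 36 6a) = 01 ad; tag = H(cb 5c 5c 5c 01 ad) = 028d
m2: inner = H(a1 36 36 36 68) = 01 ab; tag = H(cb 5c 5c 5c 01 ab) = 028b ← matches
m3: inner = H(a1 36 36 36 75) = 01 b8; tag = H(cb 5c 5c 5c 01 b8) = 0298

2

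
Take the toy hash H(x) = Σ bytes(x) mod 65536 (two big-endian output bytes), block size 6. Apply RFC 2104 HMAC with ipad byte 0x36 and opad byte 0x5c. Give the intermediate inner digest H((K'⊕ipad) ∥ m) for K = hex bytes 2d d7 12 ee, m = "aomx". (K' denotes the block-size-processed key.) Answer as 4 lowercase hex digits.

0419

Key hex bytes 2d d7 12 ee is 4 bytes ≤ B = 6; zero-pad to 6 bytes: K' = 2d d7 12 ee 00 00.
K' ⊕ ipad = 1b e1 24 d8 36 36.
Inner input = 1b e1 24 d8 36 36 ∥ 61 6f 6d 78.
Inner hash: sum = 27+225+36+216+54+54+97+111+109+120 = 1049 → 04 19.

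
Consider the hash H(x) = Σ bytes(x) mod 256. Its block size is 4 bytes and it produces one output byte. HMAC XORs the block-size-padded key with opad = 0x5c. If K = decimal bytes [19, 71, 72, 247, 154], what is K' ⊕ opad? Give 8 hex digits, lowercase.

Key decimal bytes [19, 71, 72, 247, 154] = 13 47 48 f7 9a is 5 bytes > B = 4, so hash it first: H(key) = 33, then zero-pad to 4 bytes: K' = 33 00 00 00.
XOR each byte with 0x5c: 33⊕5c=6f, 00⊕5c=5c, 00⊕5c=5c, 00⊕5c=5c.

6f5c5c5c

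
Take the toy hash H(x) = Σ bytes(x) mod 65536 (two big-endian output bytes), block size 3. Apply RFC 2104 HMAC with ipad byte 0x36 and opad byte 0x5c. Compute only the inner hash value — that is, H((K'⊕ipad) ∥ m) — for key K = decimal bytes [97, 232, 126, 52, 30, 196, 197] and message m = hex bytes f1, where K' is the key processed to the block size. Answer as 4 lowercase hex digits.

01f0

Key decimal bytes [97, 232, 126, 52, 30, 196, 197] = 61 e8 7e 34 1e c4 c5 is 7 bytes > B = 3, so hash it first: H(key) = 03 a2, then zero-pad to 3 bytes: K' = 03 a2 00.
K' ⊕ ipad = 35 94 36.
Inner input = 35 94 36 ∥ f1.
Inner hash: sum = 53+148+54+241 = 496 → 01 f0.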